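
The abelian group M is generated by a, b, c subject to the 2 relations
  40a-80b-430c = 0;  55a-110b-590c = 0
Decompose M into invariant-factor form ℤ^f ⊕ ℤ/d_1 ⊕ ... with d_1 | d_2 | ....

rank_ℚ(R)=2; free=3−2=1
SNF(R) diag = [5, 10] → torsion [5, 10]

Answer: M ≅ ℤ^1 ⊕ ℤ/5 ⊕ ℤ/10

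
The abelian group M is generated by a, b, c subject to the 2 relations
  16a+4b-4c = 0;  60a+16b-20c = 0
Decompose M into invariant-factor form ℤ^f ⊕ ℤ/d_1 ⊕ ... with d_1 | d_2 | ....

Answer: M ≅ ℤ^1 ⊕ ℤ/4 ⊕ ℤ/4

Derivation:
rank_ℚ(R)=2; free=3−2=1
SNF(R) diag = [4, 4] → torsion [4, 4]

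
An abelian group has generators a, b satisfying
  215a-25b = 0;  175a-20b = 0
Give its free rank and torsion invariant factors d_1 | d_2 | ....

Answer: M ≅ ℤ/5 ⊕ ℤ/15

Derivation:
rank_ℚ(R)=2; free=2−2=0
SNF(R) diag = [5, 15] → torsion [5, 15]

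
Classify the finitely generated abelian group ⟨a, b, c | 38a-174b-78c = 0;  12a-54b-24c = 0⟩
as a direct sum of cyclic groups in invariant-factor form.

rank_ℚ(R)=2; free=3−2=1
SNF(R) diag = [2, 6] → torsion [2, 6]

Answer: M ≅ ℤ^1 ⊕ ℤ/2 ⊕ ℤ/6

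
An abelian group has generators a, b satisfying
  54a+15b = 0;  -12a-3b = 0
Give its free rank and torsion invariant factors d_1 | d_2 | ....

Answer: M ≅ ℤ/3 ⊕ ℤ/6

Derivation:
rank_ℚ(R)=2; free=2−2=0
SNF(R) diag = [3, 6] → torsion [3, 6]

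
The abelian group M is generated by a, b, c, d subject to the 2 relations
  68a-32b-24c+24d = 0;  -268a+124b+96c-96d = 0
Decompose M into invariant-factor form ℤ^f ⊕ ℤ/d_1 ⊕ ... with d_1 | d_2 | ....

Answer: M ≅ ℤ^2 ⊕ ℤ/4 ⊕ ℤ/12

Derivation:
rank_ℚ(R)=2; free=4−2=2
SNF(R) diag = [4, 12] → torsion [4, 12]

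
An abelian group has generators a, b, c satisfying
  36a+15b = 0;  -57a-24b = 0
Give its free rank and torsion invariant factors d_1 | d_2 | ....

Answer: M ≅ ℤ^1 ⊕ ℤ/3 ⊕ ℤ/3

Derivation:
rank_ℚ(R)=2; free=3−2=1
SNF(R) diag = [3, 3] → torsion [3, 3]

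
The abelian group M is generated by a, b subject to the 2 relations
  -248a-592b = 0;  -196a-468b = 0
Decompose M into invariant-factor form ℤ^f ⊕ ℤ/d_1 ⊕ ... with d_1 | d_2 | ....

rank_ℚ(R)=2; free=2−2=0
SNF(R) diag = [4, 8] → torsion [4, 8]

Answer: M ≅ ℤ/4 ⊕ ℤ/8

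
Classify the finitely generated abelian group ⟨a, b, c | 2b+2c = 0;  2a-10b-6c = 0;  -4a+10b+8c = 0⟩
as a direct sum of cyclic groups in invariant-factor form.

rank_ℚ(R)=3; free=3−3=0
SNF(R) diag = [2, 2, 6] → torsion [2, 2, 6]

Answer: M ≅ ℤ/2 ⊕ ℤ/2 ⊕ ℤ/6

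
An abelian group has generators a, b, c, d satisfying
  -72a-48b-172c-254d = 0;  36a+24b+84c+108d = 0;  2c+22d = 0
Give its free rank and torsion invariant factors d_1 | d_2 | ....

Answer: M ≅ ℤ^1 ⊕ ℤ/2 ⊕ ℤ/6 ⊕ ℤ/12

Derivation:
rank_ℚ(R)=3; free=4−3=1
SNF(R) diag = [2, 6, 12] → torsion [2, 6, 12]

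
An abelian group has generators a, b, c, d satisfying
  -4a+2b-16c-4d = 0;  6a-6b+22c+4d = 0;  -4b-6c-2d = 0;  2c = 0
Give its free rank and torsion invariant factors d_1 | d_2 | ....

Answer: M ≅ ℤ/2 ⊕ ℤ/2 ⊕ ℤ/2 ⊕ ℤ/2

Derivation:
rank_ℚ(R)=4; free=4−4=0
SNF(R) diag = [2, 2, 2, 2] → torsion [2, 2, 2, 2]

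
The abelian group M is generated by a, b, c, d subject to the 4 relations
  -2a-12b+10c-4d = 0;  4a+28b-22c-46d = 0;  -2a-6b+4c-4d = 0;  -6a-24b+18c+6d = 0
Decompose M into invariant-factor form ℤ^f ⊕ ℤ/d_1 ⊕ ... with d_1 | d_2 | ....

rank_ℚ(R)=4; free=4−4=0
SNF(R) diag = [2, 2, 6, 18] → torsion [2, 2, 6, 18]

Answer: M ≅ ℤ/2 ⊕ ℤ/2 ⊕ ℤ/6 ⊕ ℤ/18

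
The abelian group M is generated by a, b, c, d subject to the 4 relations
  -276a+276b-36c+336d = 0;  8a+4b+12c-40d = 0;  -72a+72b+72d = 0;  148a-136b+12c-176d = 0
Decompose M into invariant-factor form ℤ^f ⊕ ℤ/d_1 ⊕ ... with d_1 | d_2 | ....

Answer: M ≅ ℤ/4 ⊕ ℤ/12 ⊕ ℤ/36 ⊕ ℤ/72

Derivation:
rank_ℚ(R)=4; free=4−4=0
SNF(R) diag = [4, 12, 36, 72] → torsion [4, 12, 36, 72]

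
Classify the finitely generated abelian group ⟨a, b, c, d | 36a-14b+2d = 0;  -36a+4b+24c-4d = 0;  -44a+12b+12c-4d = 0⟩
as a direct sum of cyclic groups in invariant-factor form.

rank_ℚ(R)=3; free=4−3=1
SNF(R) diag = [2, 4, 12] → torsion [2, 4, 12]

Answer: M ≅ ℤ^1 ⊕ ℤ/2 ⊕ ℤ/4 ⊕ ℤ/12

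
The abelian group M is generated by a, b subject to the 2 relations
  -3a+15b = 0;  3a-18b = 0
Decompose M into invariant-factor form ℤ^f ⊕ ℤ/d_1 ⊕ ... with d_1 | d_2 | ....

rank_ℚ(R)=2; free=2−2=0
SNF(R) diag = [3, 3] → torsion [3, 3]

Answer: M ≅ ℤ/3 ⊕ ℤ/3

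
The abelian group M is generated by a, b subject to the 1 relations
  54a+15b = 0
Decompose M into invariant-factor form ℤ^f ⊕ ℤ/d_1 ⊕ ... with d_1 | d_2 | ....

rank_ℚ(R)=1; free=2−1=1
SNF(R) diag = [3] → torsion [3]

Answer: M ≅ ℤ^1 ⊕ ℤ/3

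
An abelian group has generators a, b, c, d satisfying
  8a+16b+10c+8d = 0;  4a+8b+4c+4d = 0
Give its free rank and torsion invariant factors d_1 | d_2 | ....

rank_ℚ(R)=2; free=4−2=2
SNF(R) diag = [2, 4] → torsion [2, 4]

Answer: M ≅ ℤ^2 ⊕ ℤ/2 ⊕ ℤ/4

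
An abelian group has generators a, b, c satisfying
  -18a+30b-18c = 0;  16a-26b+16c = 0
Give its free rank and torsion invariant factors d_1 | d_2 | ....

rank_ℚ(R)=2; free=3−2=1
SNF(R) diag = [2, 6] → torsion [2, 6]

Answer: M ≅ ℤ^1 ⊕ ℤ/2 ⊕ ℤ/6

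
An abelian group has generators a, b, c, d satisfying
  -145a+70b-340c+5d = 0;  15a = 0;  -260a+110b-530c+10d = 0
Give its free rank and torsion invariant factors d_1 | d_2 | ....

Answer: M ≅ ℤ^1 ⊕ ℤ/5 ⊕ ℤ/15 ⊕ ℤ/30

Derivation:
rank_ℚ(R)=3; free=4−3=1
SNF(R) diag = [5, 15, 30] → torsion [5, 15, 30]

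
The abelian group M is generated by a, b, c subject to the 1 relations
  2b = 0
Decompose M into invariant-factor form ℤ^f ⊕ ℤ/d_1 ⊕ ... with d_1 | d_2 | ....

Answer: M ≅ ℤ^2 ⊕ ℤ/2

Derivation:
rank_ℚ(R)=1; free=3−1=2
SNF(R) diag = [2] → torsion [2]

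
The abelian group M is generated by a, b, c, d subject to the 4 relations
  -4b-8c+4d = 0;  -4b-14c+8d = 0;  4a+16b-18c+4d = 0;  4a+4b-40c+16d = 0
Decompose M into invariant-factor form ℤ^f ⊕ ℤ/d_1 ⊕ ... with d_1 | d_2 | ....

Answer: M ≅ ℤ/2 ⊕ ℤ/4 ⊕ ℤ/4 ⊕ ℤ/4

Derivation:
rank_ℚ(R)=4; free=4−4=0
SNF(R) diag = [2, 4, 4, 4] → torsion [2, 4, 4, 4]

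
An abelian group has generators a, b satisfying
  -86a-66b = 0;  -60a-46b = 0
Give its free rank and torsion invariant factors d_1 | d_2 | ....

Answer: M ≅ ℤ/2 ⊕ ℤ/2

Derivation:
rank_ℚ(R)=2; free=2−2=0
SNF(R) diag = [2, 2] → torsion [2, 2]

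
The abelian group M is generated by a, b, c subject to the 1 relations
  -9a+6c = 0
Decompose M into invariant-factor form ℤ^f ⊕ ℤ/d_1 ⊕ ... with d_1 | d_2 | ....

Answer: M ≅ ℤ^2 ⊕ ℤ/3

Derivation:
rank_ℚ(R)=1; free=3−1=2
SNF(R) diag = [3] → torsion [3]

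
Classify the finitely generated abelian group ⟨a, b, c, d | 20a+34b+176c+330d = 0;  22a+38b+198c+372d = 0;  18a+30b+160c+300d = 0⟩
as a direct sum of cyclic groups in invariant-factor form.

rank_ℚ(R)=3; free=4−3=1
SNF(R) diag = [2, 2, 6] → torsion [2, 2, 6]

Answer: M ≅ ℤ^1 ⊕ ℤ/2 ⊕ ℤ/2 ⊕ ℤ/6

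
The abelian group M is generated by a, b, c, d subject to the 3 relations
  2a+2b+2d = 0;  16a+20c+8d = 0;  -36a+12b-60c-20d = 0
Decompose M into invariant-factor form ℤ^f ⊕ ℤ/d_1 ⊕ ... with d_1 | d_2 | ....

rank_ℚ(R)=3; free=4−3=1
SNF(R) diag = [2, 4, 8] → torsion [2, 4, 8]

Answer: M ≅ ℤ^1 ⊕ ℤ/2 ⊕ ℤ/4 ⊕ ℤ/8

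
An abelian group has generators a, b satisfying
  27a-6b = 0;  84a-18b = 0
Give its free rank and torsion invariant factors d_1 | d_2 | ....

rank_ℚ(R)=2; free=2−2=0
SNF(R) diag = [3, 6] → torsion [3, 6]

Answer: M ≅ ℤ/3 ⊕ ℤ/6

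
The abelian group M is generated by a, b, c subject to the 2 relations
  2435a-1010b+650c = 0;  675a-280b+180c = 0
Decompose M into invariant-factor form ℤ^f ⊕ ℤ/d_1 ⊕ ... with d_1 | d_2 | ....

Answer: M ≅ ℤ^1 ⊕ ℤ/5 ⊕ ℤ/10

Derivation:
rank_ℚ(R)=2; free=3−2=1
SNF(R) diag = [5, 10] → torsion [5, 10]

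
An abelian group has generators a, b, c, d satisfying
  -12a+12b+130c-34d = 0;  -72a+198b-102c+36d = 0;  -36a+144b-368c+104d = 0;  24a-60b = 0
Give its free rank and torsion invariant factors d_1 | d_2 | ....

Answer: M ≅ ℤ/2 ⊕ ℤ/6 ⊕ ℤ/12 ⊕ ℤ/36

Derivation:
rank_ℚ(R)=4; free=4−4=0
SNF(R) diag = [2, 6, 12, 36] → torsion [2, 6, 12, 36]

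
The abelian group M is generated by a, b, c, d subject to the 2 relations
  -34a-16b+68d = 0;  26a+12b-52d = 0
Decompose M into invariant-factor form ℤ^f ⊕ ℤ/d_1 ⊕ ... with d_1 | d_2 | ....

Answer: M ≅ ℤ^2 ⊕ ℤ/2 ⊕ ℤ/4

Derivation:
rank_ℚ(R)=2; free=4−2=2
SNF(R) diag = [2, 4] → torsion [2, 4]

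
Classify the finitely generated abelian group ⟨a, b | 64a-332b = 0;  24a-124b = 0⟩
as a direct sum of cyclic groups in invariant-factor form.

rank_ℚ(R)=2; free=2−2=0
SNF(R) diag = [4, 8] → torsion [4, 8]

Answer: M ≅ ℤ/4 ⊕ ℤ/8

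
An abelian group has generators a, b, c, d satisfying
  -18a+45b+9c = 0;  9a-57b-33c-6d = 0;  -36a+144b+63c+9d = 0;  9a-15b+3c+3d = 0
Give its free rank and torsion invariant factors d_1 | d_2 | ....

rank_ℚ(R)=4; free=4−4=0
SNF(R) diag = [3, 3, 9, 9] → torsion [3, 3, 9, 9]

Answer: M ≅ ℤ/3 ⊕ ℤ/3 ⊕ ℤ/9 ⊕ ℤ/9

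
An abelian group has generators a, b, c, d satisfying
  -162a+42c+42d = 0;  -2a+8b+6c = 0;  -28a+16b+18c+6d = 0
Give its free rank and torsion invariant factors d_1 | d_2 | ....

rank_ℚ(R)=3; free=4−3=1
SNF(R) diag = [2, 6, 6] → torsion [2, 6, 6]

Answer: M ≅ ℤ^1 ⊕ ℤ/2 ⊕ ℤ/6 ⊕ ℤ/6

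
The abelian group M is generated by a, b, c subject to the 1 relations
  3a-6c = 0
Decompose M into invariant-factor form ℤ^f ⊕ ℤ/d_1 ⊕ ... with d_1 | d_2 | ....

Answer: M ≅ ℤ^2 ⊕ ℤ/3

Derivation:
rank_ℚ(R)=1; free=3−1=2
SNF(R) diag = [3] → torsion [3]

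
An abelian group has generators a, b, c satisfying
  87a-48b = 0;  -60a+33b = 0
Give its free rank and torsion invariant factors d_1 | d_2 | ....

Answer: M ≅ ℤ^1 ⊕ ℤ/3 ⊕ ℤ/3

Derivation:
rank_ℚ(R)=2; free=3−2=1
SNF(R) diag = [3, 3] → torsion [3, 3]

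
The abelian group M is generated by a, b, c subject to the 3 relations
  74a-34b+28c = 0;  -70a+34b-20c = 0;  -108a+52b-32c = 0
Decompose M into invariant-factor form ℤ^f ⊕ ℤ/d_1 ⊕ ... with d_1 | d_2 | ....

Answer: M ≅ ℤ/2 ⊕ ℤ/4 ⊕ ℤ/8

Derivation:
rank_ℚ(R)=3; free=3−3=0
SNF(R) diag = [2, 4, 8] → torsion [2, 4, 8]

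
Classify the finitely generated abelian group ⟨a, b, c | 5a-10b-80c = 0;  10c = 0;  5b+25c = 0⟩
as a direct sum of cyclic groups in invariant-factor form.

rank_ℚ(R)=3; free=3−3=0
SNF(R) diag = [5, 5, 10] → torsion [5, 5, 10]

Answer: M ≅ ℤ/5 ⊕ ℤ/5 ⊕ ℤ/10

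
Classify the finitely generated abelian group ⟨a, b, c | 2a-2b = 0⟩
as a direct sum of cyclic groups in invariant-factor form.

Answer: M ≅ ℤ^2 ⊕ ℤ/2

Derivation:
rank_ℚ(R)=1; free=3−1=2
SNF(R) diag = [2] → torsion [2]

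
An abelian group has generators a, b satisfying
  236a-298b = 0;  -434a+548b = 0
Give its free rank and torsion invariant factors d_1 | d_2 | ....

rank_ℚ(R)=2; free=2−2=0
SNF(R) diag = [2, 2] → torsion [2, 2]

Answer: M ≅ ℤ/2 ⊕ ℤ/2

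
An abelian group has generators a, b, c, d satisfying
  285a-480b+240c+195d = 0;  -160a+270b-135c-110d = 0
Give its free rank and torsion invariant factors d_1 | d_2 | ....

Answer: M ≅ ℤ^2 ⊕ ℤ/5 ⊕ ℤ/15

Derivation:
rank_ℚ(R)=2; free=4−2=2
SNF(R) diag = [5, 15] → torsion [5, 15]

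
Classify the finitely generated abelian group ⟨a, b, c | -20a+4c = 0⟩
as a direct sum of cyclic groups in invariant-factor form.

Answer: M ≅ ℤ^2 ⊕ ℤ/4

Derivation:
rank_ℚ(R)=1; free=3−1=2
SNF(R) diag = [4] → torsion [4]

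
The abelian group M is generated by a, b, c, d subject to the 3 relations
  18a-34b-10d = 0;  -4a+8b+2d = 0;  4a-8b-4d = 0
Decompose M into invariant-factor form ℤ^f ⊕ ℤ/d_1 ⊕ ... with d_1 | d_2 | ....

rank_ℚ(R)=3; free=4−3=1
SNF(R) diag = [2, 2, 4] → torsion [2, 2, 4]

Answer: M ≅ ℤ^1 ⊕ ℤ/2 ⊕ ℤ/2 ⊕ ℤ/4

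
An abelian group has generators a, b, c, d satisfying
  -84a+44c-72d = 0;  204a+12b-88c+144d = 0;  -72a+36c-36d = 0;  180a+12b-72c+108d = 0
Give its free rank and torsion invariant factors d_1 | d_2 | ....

rank_ℚ(R)=4; free=4−4=0
SNF(R) diag = [4, 12, 36, 36] → torsion [4, 12, 36, 36]

Answer: M ≅ ℤ/4 ⊕ ℤ/12 ⊕ ℤ/36 ⊕ ℤ/36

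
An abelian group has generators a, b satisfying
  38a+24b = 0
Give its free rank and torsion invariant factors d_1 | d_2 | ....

rank_ℚ(R)=1; free=2−1=1
SNF(R) diag = [2] → torsion [2]

Answer: M ≅ ℤ^1 ⊕ ℤ/2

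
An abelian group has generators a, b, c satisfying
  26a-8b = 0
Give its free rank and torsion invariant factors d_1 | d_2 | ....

rank_ℚ(R)=1; free=3−1=2
SNF(R) diag = [2] → torsion [2]

Answer: M ≅ ℤ^2 ⊕ ℤ/2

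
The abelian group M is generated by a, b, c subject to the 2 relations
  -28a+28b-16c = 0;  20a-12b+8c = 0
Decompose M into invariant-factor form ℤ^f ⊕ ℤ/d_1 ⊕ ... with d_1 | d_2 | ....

rank_ℚ(R)=2; free=3−2=1
SNF(R) diag = [4, 8] → torsion [4, 8]

Answer: M ≅ ℤ^1 ⊕ ℤ/4 ⊕ ℤ/8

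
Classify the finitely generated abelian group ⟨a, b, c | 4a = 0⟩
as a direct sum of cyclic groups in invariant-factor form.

Answer: M ≅ ℤ^2 ⊕ ℤ/4

Derivation:
rank_ℚ(R)=1; free=3−1=2
SNF(R) diag = [4] → torsion [4]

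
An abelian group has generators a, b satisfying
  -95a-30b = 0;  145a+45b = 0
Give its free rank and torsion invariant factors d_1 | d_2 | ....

Answer: M ≅ ℤ/5 ⊕ ℤ/15

Derivation:
rank_ℚ(R)=2; free=2−2=0
SNF(R) diag = [5, 15] → torsion [5, 15]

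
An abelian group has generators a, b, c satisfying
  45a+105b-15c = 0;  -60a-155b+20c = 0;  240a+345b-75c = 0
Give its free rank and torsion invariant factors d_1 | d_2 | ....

rank_ℚ(R)=3; free=3−3=0
SNF(R) diag = [5, 15, 45] → torsion [5, 15, 45]

Answer: M ≅ ℤ/5 ⊕ ℤ/15 ⊕ ℤ/45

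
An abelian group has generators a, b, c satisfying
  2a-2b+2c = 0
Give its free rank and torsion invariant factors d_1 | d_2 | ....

rank_ℚ(R)=1; free=3−1=2
SNF(R) diag = [2] → torsion [2]

Answer: M ≅ ℤ^2 ⊕ ℤ/2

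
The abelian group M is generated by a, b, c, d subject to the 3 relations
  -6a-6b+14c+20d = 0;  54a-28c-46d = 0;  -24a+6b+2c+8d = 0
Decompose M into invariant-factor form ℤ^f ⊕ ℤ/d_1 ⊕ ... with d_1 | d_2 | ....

Answer: M ≅ ℤ^1 ⊕ ℤ/2 ⊕ ℤ/6 ⊕ ℤ/6

Derivation:
rank_ℚ(R)=3; free=4−3=1
SNF(R) diag = [2, 6, 6] → torsion [2, 6, 6]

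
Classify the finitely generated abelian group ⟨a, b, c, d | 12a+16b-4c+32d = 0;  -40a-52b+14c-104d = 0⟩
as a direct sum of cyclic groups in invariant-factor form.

Answer: M ≅ ℤ^2 ⊕ ℤ/2 ⊕ ℤ/4

Derivation:
rank_ℚ(R)=2; free=4−2=2
SNF(R) diag = [2, 4] → torsion [2, 4]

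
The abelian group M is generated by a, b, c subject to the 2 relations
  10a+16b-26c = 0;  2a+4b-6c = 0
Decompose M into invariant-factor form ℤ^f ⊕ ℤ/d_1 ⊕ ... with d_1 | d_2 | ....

rank_ℚ(R)=2; free=3−2=1
SNF(R) diag = [2, 4] → torsion [2, 4]

Answer: M ≅ ℤ^1 ⊕ ℤ/2 ⊕ ℤ/4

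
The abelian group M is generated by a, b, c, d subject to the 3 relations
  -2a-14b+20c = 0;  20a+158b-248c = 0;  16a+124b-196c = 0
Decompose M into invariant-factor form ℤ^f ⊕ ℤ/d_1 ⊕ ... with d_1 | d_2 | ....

rank_ℚ(R)=3; free=4−3=1
SNF(R) diag = [2, 6, 12] → torsion [2, 6, 12]

Answer: M ≅ ℤ^1 ⊕ ℤ/2 ⊕ ℤ/6 ⊕ ℤ/12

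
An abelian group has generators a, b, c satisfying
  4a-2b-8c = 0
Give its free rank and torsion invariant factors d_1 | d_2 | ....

rank_ℚ(R)=1; free=3−1=2
SNF(R) diag = [2] → torsion [2]

Answer: M ≅ ℤ^2 ⊕ ℤ/2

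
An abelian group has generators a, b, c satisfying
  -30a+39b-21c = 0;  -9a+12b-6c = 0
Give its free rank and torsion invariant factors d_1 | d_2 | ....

rank_ℚ(R)=2; free=3−2=1
SNF(R) diag = [3, 3] → torsion [3, 3]

Answer: M ≅ ℤ^1 ⊕ ℤ/3 ⊕ ℤ/3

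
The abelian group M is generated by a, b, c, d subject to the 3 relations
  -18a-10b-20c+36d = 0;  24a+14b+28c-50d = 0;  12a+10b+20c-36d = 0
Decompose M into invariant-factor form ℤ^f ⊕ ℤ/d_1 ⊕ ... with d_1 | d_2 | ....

Answer: M ≅ ℤ^1 ⊕ ℤ/2 ⊕ ℤ/2 ⊕ ℤ/6

Derivation:
rank_ℚ(R)=3; free=4−3=1
SNF(R) diag = [2, 2, 6] → torsion [2, 2, 6]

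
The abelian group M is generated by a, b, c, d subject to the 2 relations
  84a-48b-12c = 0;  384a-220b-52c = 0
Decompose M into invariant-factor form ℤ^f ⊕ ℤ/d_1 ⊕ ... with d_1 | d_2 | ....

rank_ℚ(R)=2; free=4−2=2
SNF(R) diag = [4, 12] → torsion [4, 12]

Answer: M ≅ ℤ^2 ⊕ ℤ/4 ⊕ ℤ/12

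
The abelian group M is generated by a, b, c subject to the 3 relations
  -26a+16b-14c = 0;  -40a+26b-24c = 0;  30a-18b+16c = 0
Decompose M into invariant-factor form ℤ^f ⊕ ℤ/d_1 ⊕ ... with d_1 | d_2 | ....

rank_ℚ(R)=3; free=3−3=0
SNF(R) diag = [2, 2, 6] → torsion [2, 2, 6]

Answer: M ≅ ℤ/2 ⊕ ℤ/2 ⊕ ℤ/6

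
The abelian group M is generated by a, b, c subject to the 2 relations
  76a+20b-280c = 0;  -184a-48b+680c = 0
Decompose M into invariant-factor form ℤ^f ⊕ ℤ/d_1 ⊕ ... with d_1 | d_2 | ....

rank_ℚ(R)=2; free=3−2=1
SNF(R) diag = [4, 8] → torsion [4, 8]

Answer: M ≅ ℤ^1 ⊕ ℤ/4 ⊕ ℤ/8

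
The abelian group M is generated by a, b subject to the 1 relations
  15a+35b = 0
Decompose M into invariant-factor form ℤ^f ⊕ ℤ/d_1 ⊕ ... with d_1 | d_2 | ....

rank_ℚ(R)=1; free=2−1=1
SNF(R) diag = [5] → torsion [5]

Answer: M ≅ ℤ^1 ⊕ ℤ/5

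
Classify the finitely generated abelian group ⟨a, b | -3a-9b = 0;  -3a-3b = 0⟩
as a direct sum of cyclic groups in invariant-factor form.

rank_ℚ(R)=2; free=2−2=0
SNF(R) diag = [3, 6] → torsion [3, 6]

Answer: M ≅ ℤ/3 ⊕ ℤ/6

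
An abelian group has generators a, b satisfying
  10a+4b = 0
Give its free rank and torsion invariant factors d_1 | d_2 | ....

rank_ℚ(R)=1; free=2−1=1
SNF(R) diag = [2] → torsion [2]

Answer: M ≅ ℤ^1 ⊕ ℤ/2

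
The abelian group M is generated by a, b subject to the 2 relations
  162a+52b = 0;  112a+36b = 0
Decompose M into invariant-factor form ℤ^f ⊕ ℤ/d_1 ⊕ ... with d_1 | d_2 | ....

rank_ℚ(R)=2; free=2−2=0
SNF(R) diag = [2, 4] → torsion [2, 4]

Answer: M ≅ ℤ/2 ⊕ ℤ/4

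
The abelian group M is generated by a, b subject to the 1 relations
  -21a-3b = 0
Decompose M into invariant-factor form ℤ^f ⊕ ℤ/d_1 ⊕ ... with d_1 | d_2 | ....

rank_ℚ(R)=1; free=2−1=1
SNF(R) diag = [3] → torsion [3]

Answer: M ≅ ℤ^1 ⊕ ℤ/3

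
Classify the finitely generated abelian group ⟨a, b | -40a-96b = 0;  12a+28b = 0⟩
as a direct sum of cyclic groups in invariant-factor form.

Answer: M ≅ ℤ/4 ⊕ ℤ/8

Derivation:
rank_ℚ(R)=2; free=2−2=0
SNF(R) diag = [4, 8] → torsion [4, 8]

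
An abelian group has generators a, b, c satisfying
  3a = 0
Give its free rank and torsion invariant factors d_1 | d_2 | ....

Answer: M ≅ ℤ^2 ⊕ ℤ/3

Derivation:
rank_ℚ(R)=1; free=3−1=2
SNF(R) diag = [3] → torsion [3]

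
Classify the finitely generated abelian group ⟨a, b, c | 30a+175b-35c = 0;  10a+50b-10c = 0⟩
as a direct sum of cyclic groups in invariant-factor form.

Answer: M ≅ ℤ^1 ⊕ ℤ/5 ⊕ ℤ/10

Derivation:
rank_ℚ(R)=2; free=3−2=1
SNF(R) diag = [5, 10] → torsion [5, 10]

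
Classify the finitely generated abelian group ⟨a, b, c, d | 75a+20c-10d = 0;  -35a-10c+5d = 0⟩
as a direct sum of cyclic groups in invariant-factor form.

rank_ℚ(R)=2; free=4−2=2
SNF(R) diag = [5, 5] → torsion [5, 5]

Answer: M ≅ ℤ^2 ⊕ ℤ/5 ⊕ ℤ/5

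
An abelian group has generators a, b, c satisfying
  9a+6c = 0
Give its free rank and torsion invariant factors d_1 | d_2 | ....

rank_ℚ(R)=1; free=3−1=2
SNF(R) diag = [3] → torsion [3]

Answer: M ≅ ℤ^2 ⊕ ℤ/3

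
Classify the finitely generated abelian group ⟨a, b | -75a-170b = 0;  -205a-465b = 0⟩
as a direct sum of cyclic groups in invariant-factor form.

Answer: M ≅ ℤ/5 ⊕ ℤ/5

Derivation:
rank_ℚ(R)=2; free=2−2=0
SNF(R) diag = [5, 5] → torsion [5, 5]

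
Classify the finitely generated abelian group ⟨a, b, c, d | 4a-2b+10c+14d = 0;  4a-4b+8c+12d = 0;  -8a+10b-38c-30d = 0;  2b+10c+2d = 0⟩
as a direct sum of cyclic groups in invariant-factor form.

Answer: M ≅ ℤ/2 ⊕ ℤ/4 ⊕ ℤ/8 ⊕ ℤ/8

Derivation:
rank_ℚ(R)=4; free=4−4=0
SNF(R) diag = [2, 4, 8, 8] → torsion [2, 4, 8, 8]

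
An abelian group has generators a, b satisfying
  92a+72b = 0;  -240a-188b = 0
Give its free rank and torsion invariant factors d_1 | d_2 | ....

Answer: M ≅ ℤ/4 ⊕ ℤ/4

Derivation:
rank_ℚ(R)=2; free=2−2=0
SNF(R) diag = [4, 4] → torsion [4, 4]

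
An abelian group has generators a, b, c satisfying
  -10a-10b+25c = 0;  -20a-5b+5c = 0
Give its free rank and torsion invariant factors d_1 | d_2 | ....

Answer: M ≅ ℤ^1 ⊕ ℤ/5 ⊕ ℤ/15

Derivation:
rank_ℚ(R)=2; free=3−2=1
SNF(R) diag = [5, 15] → torsion [5, 15]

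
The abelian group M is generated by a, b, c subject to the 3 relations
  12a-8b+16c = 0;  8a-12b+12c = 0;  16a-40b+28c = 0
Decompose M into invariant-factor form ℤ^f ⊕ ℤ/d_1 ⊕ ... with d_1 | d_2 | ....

rank_ℚ(R)=3; free=3−3=0
SNF(R) diag = [4, 4, 4] → torsion [4, 4, 4]

Answer: M ≅ ℤ/4 ⊕ ℤ/4 ⊕ ℤ/4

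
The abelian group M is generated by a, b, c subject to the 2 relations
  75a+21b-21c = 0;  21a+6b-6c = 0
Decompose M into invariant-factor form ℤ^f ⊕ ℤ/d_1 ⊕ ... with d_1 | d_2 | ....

rank_ℚ(R)=2; free=3−2=1
SNF(R) diag = [3, 3] → torsion [3, 3]

Answer: M ≅ ℤ^1 ⊕ ℤ/3 ⊕ ℤ/3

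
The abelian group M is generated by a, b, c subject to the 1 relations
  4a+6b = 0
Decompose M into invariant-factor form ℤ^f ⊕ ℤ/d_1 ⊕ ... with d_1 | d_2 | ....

Answer: M ≅ ℤ^2 ⊕ ℤ/2

Derivation:
rank_ℚ(R)=1; free=3−1=2
SNF(R) diag = [2] → torsion [2]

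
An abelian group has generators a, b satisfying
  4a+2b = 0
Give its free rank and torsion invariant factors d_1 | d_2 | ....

Answer: M ≅ ℤ^1 ⊕ ℤ/2

Derivation:
rank_ℚ(R)=1; free=2−1=1
SNF(R) diag = [2] → torsion [2]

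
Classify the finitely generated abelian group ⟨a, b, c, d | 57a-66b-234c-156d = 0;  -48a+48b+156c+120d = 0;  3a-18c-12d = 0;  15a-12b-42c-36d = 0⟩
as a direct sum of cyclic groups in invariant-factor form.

Answer: M ≅ ℤ/3 ⊕ ℤ/6 ⊕ ℤ/12 ⊕ ℤ/24

Derivation:
rank_ℚ(R)=4; free=4−4=0
SNF(R) diag = [3, 6, 12, 24] → torsion [3, 6, 12, 24]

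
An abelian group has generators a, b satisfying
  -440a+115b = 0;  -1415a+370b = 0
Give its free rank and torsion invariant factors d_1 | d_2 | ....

rank_ℚ(R)=2; free=2−2=0
SNF(R) diag = [5, 15] → torsion [5, 15]

Answer: M ≅ ℤ/5 ⊕ ℤ/15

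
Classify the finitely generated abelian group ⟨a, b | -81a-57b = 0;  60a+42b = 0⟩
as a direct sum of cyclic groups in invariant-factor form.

rank_ℚ(R)=2; free=2−2=0
SNF(R) diag = [3, 6] → torsion [3, 6]

Answer: M ≅ ℤ/3 ⊕ ℤ/6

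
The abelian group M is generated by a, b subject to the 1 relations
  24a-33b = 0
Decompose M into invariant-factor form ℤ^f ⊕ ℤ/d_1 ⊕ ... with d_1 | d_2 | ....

rank_ℚ(R)=1; free=2−1=1
SNF(R) diag = [3] → torsion [3]

Answer: M ≅ ℤ^1 ⊕ ℤ/3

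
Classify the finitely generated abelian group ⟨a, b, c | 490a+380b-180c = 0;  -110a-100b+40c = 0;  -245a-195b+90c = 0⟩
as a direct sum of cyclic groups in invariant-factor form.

rank_ℚ(R)=3; free=3−3=0
SNF(R) diag = [5, 10, 20] → torsion [5, 10, 20]

Answer: M ≅ ℤ/5 ⊕ ℤ/10 ⊕ ℤ/20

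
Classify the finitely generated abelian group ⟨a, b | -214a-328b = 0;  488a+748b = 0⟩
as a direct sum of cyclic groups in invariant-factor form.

rank_ℚ(R)=2; free=2−2=0
SNF(R) diag = [2, 4] → torsion [2, 4]

Answer: M ≅ ℤ/2 ⊕ ℤ/4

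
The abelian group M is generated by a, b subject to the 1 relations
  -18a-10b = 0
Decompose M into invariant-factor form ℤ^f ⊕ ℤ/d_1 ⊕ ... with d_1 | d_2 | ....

rank_ℚ(R)=1; free=2−1=1
SNF(R) diag = [2] → torsion [2]

Answer: M ≅ ℤ^1 ⊕ ℤ/2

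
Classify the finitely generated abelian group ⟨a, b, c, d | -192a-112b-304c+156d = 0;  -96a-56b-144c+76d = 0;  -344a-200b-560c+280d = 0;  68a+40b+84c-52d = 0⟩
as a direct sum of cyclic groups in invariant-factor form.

rank_ℚ(R)=4; free=4−4=0
SNF(R) diag = [4, 4, 8, 8] → torsion [4, 4, 8, 8]

Answer: M ≅ ℤ/4 ⊕ ℤ/4 ⊕ ℤ/8 ⊕ ℤ/8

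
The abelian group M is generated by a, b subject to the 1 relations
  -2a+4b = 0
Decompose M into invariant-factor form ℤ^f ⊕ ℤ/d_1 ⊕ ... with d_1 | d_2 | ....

Answer: M ≅ ℤ^1 ⊕ ℤ/2

Derivation:
rank_ℚ(R)=1; free=2−1=1
SNF(R) diag = [2] → torsion [2]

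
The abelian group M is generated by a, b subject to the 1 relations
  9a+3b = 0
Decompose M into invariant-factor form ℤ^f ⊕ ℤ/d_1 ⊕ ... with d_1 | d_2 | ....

Answer: M ≅ ℤ^1 ⊕ ℤ/3

Derivation:
rank_ℚ(R)=1; free=2−1=1
SNF(R) diag = [3] → torsion [3]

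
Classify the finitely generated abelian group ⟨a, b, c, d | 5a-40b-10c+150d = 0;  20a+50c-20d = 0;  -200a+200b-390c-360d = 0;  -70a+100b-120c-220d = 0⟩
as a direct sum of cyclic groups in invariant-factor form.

rank_ℚ(R)=4; free=4−4=0
SNF(R) diag = [5, 10, 20, 20] → torsion [5, 10, 20, 20]

Answer: M ≅ ℤ/5 ⊕ ℤ/10 ⊕ ℤ/20 ⊕ ℤ/20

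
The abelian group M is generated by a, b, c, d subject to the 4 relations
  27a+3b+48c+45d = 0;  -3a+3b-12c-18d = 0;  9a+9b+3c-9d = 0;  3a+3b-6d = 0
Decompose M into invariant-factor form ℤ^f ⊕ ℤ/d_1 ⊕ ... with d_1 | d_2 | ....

Answer: M ≅ ℤ/3 ⊕ ℤ/3 ⊕ ℤ/3 ⊕ ℤ/6

Derivation:
rank_ℚ(R)=4; free=4−4=0
SNF(R) diag = [3, 3, 3, 6] → torsion [3, 3, 3, 6]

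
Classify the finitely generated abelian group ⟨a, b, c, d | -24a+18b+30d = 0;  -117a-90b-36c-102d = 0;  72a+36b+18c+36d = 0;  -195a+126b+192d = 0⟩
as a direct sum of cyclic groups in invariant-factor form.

rank_ℚ(R)=4; free=4−4=0
SNF(R) diag = [3, 6, 18, 54] → torsion [3, 6, 18, 54]

Answer: M ≅ ℤ/3 ⊕ ℤ/6 ⊕ ℤ/18 ⊕ ℤ/54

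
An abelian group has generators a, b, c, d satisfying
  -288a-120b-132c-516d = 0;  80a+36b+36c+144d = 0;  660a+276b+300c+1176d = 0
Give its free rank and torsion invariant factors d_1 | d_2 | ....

Answer: M ≅ ℤ^1 ⊕ ℤ/4 ⊕ ℤ/12 ⊕ ℤ/36

Derivation:
rank_ℚ(R)=3; free=4−3=1
SNF(R) diag = [4, 12, 36] → torsion [4, 12, 36]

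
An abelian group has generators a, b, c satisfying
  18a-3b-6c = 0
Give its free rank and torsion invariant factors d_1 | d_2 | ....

rank_ℚ(R)=1; free=3−1=2
SNF(R) diag = [3] → torsion [3]

Answer: M ≅ ℤ^2 ⊕ ℤ/3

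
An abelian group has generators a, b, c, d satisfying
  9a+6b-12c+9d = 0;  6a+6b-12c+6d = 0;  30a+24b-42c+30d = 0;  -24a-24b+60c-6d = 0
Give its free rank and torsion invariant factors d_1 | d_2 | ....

rank_ℚ(R)=4; free=4−4=0
SNF(R) diag = [3, 6, 6, 18] → torsion [3, 6, 6, 18]

Answer: M ≅ ℤ/3 ⊕ ℤ/6 ⊕ ℤ/6 ⊕ ℤ/18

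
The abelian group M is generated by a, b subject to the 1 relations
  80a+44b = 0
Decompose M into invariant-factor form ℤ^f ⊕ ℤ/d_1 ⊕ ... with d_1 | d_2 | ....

Answer: M ≅ ℤ^1 ⊕ ℤ/4

Derivation:
rank_ℚ(R)=1; free=2−1=1
SNF(R) diag = [4] → torsion [4]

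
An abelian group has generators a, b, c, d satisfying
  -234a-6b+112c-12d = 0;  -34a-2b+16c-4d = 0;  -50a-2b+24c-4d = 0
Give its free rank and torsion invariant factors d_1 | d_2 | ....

Answer: M ≅ ℤ^1 ⊕ ℤ/2 ⊕ ℤ/4 ⊕ ℤ/8

Derivation:
rank_ℚ(R)=3; free=4−3=1
SNF(R) diag = [2, 4, 8] → torsion [2, 4, 8]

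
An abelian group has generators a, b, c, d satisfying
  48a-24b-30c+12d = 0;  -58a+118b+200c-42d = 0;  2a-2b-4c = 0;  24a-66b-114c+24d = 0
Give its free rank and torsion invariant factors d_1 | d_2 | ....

Answer: M ≅ ℤ/2 ⊕ ℤ/6 ⊕ ℤ/18 ⊕ ℤ/18

Derivation:
rank_ℚ(R)=4; free=4−4=0
SNF(R) diag = [2, 6, 18, 18] → torsion [2, 6, 18, 18]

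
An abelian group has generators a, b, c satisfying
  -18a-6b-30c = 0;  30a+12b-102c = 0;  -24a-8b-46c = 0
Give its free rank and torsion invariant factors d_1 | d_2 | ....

rank_ℚ(R)=3; free=3−3=0
SNF(R) diag = [2, 6, 18] → torsion [2, 6, 18]

Answer: M ≅ ℤ/2 ⊕ ℤ/6 ⊕ ℤ/18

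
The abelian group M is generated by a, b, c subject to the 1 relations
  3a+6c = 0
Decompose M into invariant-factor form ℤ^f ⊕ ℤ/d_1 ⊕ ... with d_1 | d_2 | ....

rank_ℚ(R)=1; free=3−1=2
SNF(R) diag = [3] → torsion [3]

Answer: M ≅ ℤ^2 ⊕ ℤ/3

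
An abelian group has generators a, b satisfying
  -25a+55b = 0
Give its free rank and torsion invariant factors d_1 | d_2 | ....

Answer: M ≅ ℤ^1 ⊕ ℤ/5

Derivation:
rank_ℚ(R)=1; free=2−1=1
SNF(R) diag = [5] → torsion [5]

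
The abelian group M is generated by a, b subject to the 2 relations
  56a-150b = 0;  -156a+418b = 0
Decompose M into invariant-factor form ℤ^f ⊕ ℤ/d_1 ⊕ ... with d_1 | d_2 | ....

rank_ℚ(R)=2; free=2−2=0
SNF(R) diag = [2, 4] → torsion [2, 4]

Answer: M ≅ ℤ/2 ⊕ ℤ/4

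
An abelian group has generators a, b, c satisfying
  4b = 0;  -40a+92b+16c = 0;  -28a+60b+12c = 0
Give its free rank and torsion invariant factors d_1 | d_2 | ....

Answer: M ≅ ℤ/4 ⊕ ℤ/4 ⊕ ℤ/8

Derivation:
rank_ℚ(R)=3; free=3−3=0
SNF(R) diag = [4, 4, 8] → torsion [4, 4, 8]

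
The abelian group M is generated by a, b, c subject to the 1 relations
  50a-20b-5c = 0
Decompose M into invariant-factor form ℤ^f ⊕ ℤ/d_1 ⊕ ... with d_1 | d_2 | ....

rank_ℚ(R)=1; free=3−1=2
SNF(R) diag = [5] → torsion [5]

Answer: M ≅ ℤ^2 ⊕ ℤ/5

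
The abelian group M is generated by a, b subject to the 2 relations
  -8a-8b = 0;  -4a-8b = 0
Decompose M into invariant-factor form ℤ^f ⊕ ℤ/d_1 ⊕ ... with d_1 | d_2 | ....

rank_ℚ(R)=2; free=2−2=0
SNF(R) diag = [4, 8] → torsion [4, 8]

Answer: M ≅ ℤ/4 ⊕ ℤ/8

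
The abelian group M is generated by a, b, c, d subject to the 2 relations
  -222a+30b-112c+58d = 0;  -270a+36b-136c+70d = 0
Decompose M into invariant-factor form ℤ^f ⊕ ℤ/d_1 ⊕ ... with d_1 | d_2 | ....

Answer: M ≅ ℤ^2 ⊕ ℤ/2 ⊕ ℤ/6

Derivation:
rank_ℚ(R)=2; free=4−2=2
SNF(R) diag = [2, 6] → torsion [2, 6]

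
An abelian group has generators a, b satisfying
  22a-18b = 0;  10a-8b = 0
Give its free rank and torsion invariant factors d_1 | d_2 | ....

rank_ℚ(R)=2; free=2−2=0
SNF(R) diag = [2, 2] → torsion [2, 2]

Answer: M ≅ ℤ/2 ⊕ ℤ/2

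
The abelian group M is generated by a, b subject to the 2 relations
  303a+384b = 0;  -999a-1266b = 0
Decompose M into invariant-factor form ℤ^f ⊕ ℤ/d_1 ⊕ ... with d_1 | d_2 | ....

rank_ℚ(R)=2; free=2−2=0
SNF(R) diag = [3, 6] → torsion [3, 6]

Answer: M ≅ ℤ/3 ⊕ ℤ/6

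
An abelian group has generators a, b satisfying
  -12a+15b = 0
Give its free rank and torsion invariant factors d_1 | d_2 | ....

Answer: M ≅ ℤ^1 ⊕ ℤ/3

Derivation:
rank_ℚ(R)=1; free=2−1=1
SNF(R) diag = [3] → torsion [3]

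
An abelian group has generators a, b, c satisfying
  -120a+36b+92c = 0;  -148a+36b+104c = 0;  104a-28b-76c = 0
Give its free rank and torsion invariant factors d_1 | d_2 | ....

Answer: M ≅ ℤ/4 ⊕ ℤ/4 ⊕ ℤ/8

Derivation:
rank_ℚ(R)=3; free=3−3=0
SNF(R) diag = [4, 4, 8] → torsion [4, 4, 8]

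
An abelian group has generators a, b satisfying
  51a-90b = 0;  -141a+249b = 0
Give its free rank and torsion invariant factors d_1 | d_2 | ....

Answer: M ≅ ℤ/3 ⊕ ℤ/3

Derivation:
rank_ℚ(R)=2; free=2−2=0
SNF(R) diag = [3, 3] → torsion [3, 3]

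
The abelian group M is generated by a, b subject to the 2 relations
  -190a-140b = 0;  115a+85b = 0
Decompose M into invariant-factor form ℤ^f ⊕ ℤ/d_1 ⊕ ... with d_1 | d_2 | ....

rank_ℚ(R)=2; free=2−2=0
SNF(R) diag = [5, 10] → torsion [5, 10]

Answer: M ≅ ℤ/5 ⊕ ℤ/10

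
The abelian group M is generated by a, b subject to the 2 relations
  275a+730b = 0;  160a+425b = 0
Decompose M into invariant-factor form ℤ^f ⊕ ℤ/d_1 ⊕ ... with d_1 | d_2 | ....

rank_ℚ(R)=2; free=2−2=0
SNF(R) diag = [5, 15] → torsion [5, 15]

Answer: M ≅ ℤ/5 ⊕ ℤ/15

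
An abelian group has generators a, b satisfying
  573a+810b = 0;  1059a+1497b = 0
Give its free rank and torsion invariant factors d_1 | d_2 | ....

rank_ℚ(R)=2; free=2−2=0
SNF(R) diag = [3, 3] → torsion [3, 3]

Answer: M ≅ ℤ/3 ⊕ ℤ/3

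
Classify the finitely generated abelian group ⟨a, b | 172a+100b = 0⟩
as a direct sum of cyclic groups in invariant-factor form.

rank_ℚ(R)=1; free=2−1=1
SNF(R) diag = [4] → torsion [4]

Answer: M ≅ ℤ^1 ⊕ ℤ/4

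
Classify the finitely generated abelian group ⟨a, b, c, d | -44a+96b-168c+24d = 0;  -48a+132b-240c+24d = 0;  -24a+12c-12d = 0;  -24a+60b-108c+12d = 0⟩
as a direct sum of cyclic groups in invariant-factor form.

Answer: M ≅ ℤ/4 ⊕ ℤ/12 ⊕ ℤ/12 ⊕ ℤ/24

Derivation:
rank_ℚ(R)=4; free=4−4=0
SNF(R) diag = [4, 12, 12, 24] → torsion [4, 12, 12, 24]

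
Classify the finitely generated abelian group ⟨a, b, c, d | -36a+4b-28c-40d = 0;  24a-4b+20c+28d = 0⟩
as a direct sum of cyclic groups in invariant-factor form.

Answer: M ≅ ℤ^2 ⊕ ℤ/4 ⊕ ℤ/4

Derivation:
rank_ℚ(R)=2; free=4−2=2
SNF(R) diag = [4, 4] → torsion [4, 4]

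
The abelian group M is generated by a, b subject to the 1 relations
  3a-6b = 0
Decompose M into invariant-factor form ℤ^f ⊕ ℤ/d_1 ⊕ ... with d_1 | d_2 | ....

rank_ℚ(R)=1; free=2−1=1
SNF(R) diag = [3] → torsion [3]

Answer: M ≅ ℤ^1 ⊕ ℤ/3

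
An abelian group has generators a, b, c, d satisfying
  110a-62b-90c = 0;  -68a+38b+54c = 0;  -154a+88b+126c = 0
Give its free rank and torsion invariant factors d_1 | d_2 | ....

rank_ℚ(R)=3; free=4−3=1
SNF(R) diag = [2, 6, 18] → torsion [2, 6, 18]

Answer: M ≅ ℤ^1 ⊕ ℤ/2 ⊕ ℤ/6 ⊕ ℤ/18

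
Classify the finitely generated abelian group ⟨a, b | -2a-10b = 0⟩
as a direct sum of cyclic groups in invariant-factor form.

rank_ℚ(R)=1; free=2−1=1
SNF(R) diag = [2] → torsion [2]

Answer: M ≅ ℤ^1 ⊕ ℤ/2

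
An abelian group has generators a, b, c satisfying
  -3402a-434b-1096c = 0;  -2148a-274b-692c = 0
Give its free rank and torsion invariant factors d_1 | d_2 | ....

rank_ℚ(R)=2; free=3−2=1
SNF(R) diag = [2, 6] → torsion [2, 6]

Answer: M ≅ ℤ^1 ⊕ ℤ/2 ⊕ ℤ/6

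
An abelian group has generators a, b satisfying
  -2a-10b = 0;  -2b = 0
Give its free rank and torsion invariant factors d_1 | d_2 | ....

rank_ℚ(R)=2; free=2−2=0
SNF(R) diag = [2, 2] → torsion [2, 2]

Answer: M ≅ ℤ/2 ⊕ ℤ/2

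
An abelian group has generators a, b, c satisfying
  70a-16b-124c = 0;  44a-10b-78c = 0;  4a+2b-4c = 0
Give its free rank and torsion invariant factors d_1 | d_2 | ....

rank_ℚ(R)=3; free=3−3=0
SNF(R) diag = [2, 2, 6] → torsion [2, 2, 6]

Answer: M ≅ ℤ/2 ⊕ ℤ/2 ⊕ ℤ/6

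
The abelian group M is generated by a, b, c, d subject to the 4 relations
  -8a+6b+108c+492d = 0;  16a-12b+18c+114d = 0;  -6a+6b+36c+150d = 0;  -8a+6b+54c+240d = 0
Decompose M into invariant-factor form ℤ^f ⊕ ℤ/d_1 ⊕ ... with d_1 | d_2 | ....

Answer: M ≅ ℤ/2 ⊕ ℤ/6 ⊕ ℤ/18 ⊕ ℤ/18

Derivation:
rank_ℚ(R)=4; free=4−4=0
SNF(R) diag = [2, 6, 18, 18] → torsion [2, 6, 18, 18]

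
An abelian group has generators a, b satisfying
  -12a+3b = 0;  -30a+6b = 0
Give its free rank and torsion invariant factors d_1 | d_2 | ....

rank_ℚ(R)=2; free=2−2=0
SNF(R) diag = [3, 6] → torsion [3, 6]

Answer: M ≅ ℤ/3 ⊕ ℤ/6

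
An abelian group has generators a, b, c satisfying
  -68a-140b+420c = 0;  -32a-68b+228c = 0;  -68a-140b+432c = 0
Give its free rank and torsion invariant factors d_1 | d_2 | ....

Answer: M ≅ ℤ/4 ⊕ ℤ/12 ⊕ ℤ/36

Derivation:
rank_ℚ(R)=3; free=3−3=0
SNF(R) diag = [4, 12, 36] → torsion [4, 12, 36]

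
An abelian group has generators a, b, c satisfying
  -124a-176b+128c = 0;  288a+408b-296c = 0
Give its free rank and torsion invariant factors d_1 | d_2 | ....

rank_ℚ(R)=2; free=3−2=1
SNF(R) diag = [4, 8] → torsion [4, 8]

Answer: M ≅ ℤ^1 ⊕ ℤ/4 ⊕ ℤ/8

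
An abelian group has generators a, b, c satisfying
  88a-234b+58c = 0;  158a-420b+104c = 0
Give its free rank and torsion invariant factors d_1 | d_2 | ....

Answer: M ≅ ℤ^1 ⊕ ℤ/2 ⊕ ℤ/6

Derivation:
rank_ℚ(R)=2; free=3−2=1
SNF(R) diag = [2, 6] → torsion [2, 6]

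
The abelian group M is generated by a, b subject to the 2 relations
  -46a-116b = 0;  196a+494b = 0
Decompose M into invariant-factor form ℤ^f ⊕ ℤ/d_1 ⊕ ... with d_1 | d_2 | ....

rank_ℚ(R)=2; free=2−2=0
SNF(R) diag = [2, 6] → torsion [2, 6]

Answer: M ≅ ℤ/2 ⊕ ℤ/6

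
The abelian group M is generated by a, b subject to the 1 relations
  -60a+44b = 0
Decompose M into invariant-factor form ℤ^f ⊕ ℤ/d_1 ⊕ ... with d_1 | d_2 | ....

rank_ℚ(R)=1; free=2−1=1
SNF(R) diag = [4] → torsion [4]

Answer: M ≅ ℤ^1 ⊕ ℤ/4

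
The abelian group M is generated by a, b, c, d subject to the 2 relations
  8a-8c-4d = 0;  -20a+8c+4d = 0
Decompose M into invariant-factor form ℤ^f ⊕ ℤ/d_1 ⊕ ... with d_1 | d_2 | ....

rank_ℚ(R)=2; free=4−2=2
SNF(R) diag = [4, 12] → torsion [4, 12]

Answer: M ≅ ℤ^2 ⊕ ℤ/4 ⊕ ℤ/12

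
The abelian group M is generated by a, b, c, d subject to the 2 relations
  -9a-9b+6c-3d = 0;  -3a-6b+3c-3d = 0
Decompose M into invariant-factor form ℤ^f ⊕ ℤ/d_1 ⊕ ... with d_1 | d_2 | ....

Answer: M ≅ ℤ^2 ⊕ ℤ/3 ⊕ ℤ/3

Derivation:
rank_ℚ(R)=2; free=4−2=2
SNF(R) diag = [3, 3] → torsion [3, 3]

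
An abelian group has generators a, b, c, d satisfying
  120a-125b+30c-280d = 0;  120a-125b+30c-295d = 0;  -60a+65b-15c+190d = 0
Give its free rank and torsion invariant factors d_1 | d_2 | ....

Answer: M ≅ ℤ^1 ⊕ ℤ/5 ⊕ ℤ/15 ⊕ ℤ/15

Derivation:
rank_ℚ(R)=3; free=4−3=1
SNF(R) diag = [5, 15, 15] → torsion [5, 15, 15]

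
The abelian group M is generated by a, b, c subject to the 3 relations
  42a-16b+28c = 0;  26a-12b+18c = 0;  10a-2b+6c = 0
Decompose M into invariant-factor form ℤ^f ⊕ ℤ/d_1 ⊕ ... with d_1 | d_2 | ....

Answer: M ≅ ℤ/2 ⊕ ℤ/2 ⊕ ℤ/2

Derivation:
rank_ℚ(R)=3; free=3−3=0
SNF(R) diag = [2, 2, 2] → torsion [2, 2, 2]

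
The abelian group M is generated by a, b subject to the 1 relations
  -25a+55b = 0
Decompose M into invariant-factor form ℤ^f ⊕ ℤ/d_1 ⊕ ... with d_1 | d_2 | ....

Answer: M ≅ ℤ^1 ⊕ ℤ/5

Derivation:
rank_ℚ(R)=1; free=2−1=1
SNF(R) diag = [5] → torsion [5]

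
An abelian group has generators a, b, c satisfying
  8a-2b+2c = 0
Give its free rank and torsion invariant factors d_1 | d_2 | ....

Answer: M ≅ ℤ^2 ⊕ ℤ/2

Derivation:
rank_ℚ(R)=1; free=3−1=2
SNF(R) diag = [2] → torsion [2]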